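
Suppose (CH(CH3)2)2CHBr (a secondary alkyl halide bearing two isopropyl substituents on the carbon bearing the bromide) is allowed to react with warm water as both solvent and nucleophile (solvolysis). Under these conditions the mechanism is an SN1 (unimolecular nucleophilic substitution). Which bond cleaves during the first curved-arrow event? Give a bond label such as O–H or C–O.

C–Br

Step 1: Ionisation: the C–Br σ-bond cleaves heterolytically; both bonding electrons depart with Br⁻, leaving a secondary carbocation at the α-carbon.
The bond broken in this step is the C–Br bond.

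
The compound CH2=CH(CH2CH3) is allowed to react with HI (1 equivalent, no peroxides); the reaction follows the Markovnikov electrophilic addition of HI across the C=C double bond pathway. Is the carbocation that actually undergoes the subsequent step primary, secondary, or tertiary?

Step 1: Electrophilic addition begins with the π(C=C) electrons forming a bond to the proton of HI. Following Markovnikov's rule, the resulting cation is secondary. The H–I bond breaks heterolytically, releasing I⁻.
No single 1,2-shift to an adjacent carbon would give a more-substituted cation, so no rearrangement occurs.

secondary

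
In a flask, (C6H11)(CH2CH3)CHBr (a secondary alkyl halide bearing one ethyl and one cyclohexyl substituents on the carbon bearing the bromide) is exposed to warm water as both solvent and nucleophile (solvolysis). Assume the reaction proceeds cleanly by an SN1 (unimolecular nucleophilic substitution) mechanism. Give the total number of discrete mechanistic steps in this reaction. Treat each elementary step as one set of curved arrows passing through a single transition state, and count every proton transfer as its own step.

4

Step 1: Unassisted departure of Br⁻ (taking the C–Br bonding pair) generates a secondary carbocation.
Step 2: A 1,2-hydride shift from the adjacent cyclohexyl carbon moves the positive charge from the secondary centre to an adjacent carbon, generating a more stable tertiary carbocation.
Step 3: Nucleophilic capture: the oxygen of H2O bonds to the cationic carbon, producing an oxonium-ion intermediate.
Step 4: A second solvent molecule removes the proton on oxygen, giving the neutral alcohol product.
Total: 4 elementary steps.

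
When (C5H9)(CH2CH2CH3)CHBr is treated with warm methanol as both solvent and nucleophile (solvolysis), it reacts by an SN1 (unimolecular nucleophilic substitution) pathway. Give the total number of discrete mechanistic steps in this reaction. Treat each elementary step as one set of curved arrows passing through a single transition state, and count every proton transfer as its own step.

4

Step 1: The C–Br bond breaks with both electrons going to the bromide; Br⁻ leaves and a secondary carbocation remains.
Step 2: Carbocation rearrangement: a 1,2-hydride shift from the adjacent cyclopentyl carbon converts the initially-formed secondary cation into the more stable tertiary cation.
Step 3: Nucleophilic capture: the oxygen of CH3OH bonds to the cationic carbon, producing an oxonium-ion intermediate.
Step 4: A second solvent molecule removes the proton on oxygen, giving the neutral ether product.
Total: 4 elementary steps.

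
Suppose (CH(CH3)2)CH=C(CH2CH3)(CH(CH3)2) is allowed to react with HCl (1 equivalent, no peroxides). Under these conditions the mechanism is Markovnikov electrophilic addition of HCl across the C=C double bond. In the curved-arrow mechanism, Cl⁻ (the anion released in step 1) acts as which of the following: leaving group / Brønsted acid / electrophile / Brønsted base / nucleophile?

nucleophile

Step 2: Cl⁻ captures the cation: a lone pair on Cl⁻ fills the empty p orbital, producing the alkyl halide product.
Cl⁻ (the anion released in step 1) donates an electron pair to form a new σ-bond to carbon — it is the nucleophile.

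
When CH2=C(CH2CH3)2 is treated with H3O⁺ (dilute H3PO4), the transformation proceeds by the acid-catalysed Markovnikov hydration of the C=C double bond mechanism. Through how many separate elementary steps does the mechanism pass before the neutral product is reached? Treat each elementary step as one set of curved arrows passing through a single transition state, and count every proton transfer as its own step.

3

Step 1: Protonation of the alkene by H3O⁺: the π bond acts as the nucleophile and picks up H⁺, giving the more stable (Markovnikov) tertiary carbocation. H2O is released.
(No 1,2-shift: no single shift to an adjacent carbon would give a more stable cation.)
Step 2: Water acts as the nucleophile: an oxygen lone pair bonds to the cationic carbon, giving an oxonium-ion intermediate.
Step 3: Proton transfer from the O–H of the oxonium ion to H2O completes the catalytic cycle and yields the alcohol.
Total: 3 elementary steps.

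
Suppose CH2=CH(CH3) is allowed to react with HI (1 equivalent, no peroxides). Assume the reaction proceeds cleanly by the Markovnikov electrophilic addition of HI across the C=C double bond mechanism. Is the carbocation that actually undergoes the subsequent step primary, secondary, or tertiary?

secondary

Step 1: Protonation of the alkene by HI: the π bond acts as the nucleophile and picks up H⁺, giving the more stable (Markovnikov) secondary carbocation. The H–I bond breaks heterolytically, releasing I⁻.
No single 1,2-shift to an adjacent carbon would give a more-substituted cation, so no rearrangement occurs.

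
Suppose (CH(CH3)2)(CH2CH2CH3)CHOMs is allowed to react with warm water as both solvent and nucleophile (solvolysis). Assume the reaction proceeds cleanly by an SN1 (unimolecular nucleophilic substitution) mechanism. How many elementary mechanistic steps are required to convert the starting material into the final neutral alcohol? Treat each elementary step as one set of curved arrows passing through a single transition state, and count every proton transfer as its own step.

Step 1: Unassisted departure of MsO⁻ (taking the C–O bonding pair) generates a secondary carbocation.
Step 2: A 1,2-hydride shift from the adjacent isopropyl carbon moves the positive charge from the secondary centre to an adjacent carbon, generating a more stable tertiary carbocation.
Step 3: A lone pair on the oxygen of H2O attacks the carbocation, forming a new C–O σ-bond and an oxonium ion.
Step 4: A second solvent molecule removes the proton on oxygen, giving the neutral alcohol product.
Total: 4 elementary steps.

4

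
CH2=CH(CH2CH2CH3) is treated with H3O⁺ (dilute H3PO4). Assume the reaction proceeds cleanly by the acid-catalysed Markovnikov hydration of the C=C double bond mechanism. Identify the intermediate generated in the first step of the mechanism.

secondary carbocation

Step 1: Electrophilic addition begins with the π(C=C) electrons forming a bond to the proton of H3O⁺. Following Markovnikov's rule, the resulting cation is secondary. H2O is released.
After step 1 the species present is a secondary carbocation.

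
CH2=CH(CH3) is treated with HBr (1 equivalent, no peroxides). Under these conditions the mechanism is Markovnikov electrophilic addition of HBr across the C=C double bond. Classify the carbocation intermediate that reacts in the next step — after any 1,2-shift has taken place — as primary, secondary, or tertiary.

secondary

Step 1: Electrophilic addition begins with the π(C=C) electrons forming a bond to the proton of HBr. Following Markovnikov's rule, the resulting cation is secondary. The H–Br bond breaks heterolytically, releasing Br⁻.
No single 1,2-shift to an adjacent carbon would give a more-substituted cation, so no rearrangement occurs.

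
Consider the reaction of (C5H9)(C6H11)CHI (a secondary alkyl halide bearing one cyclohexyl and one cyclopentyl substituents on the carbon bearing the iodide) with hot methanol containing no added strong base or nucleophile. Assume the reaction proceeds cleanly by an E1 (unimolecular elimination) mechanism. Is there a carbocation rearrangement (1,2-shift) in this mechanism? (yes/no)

The first-formed carbocation is secondary.
The adjacent cyclohexyl carbon already bears 2 other carbon substituents and has a hydrogen to migrate; after a 1,2-hydride shift from that carbon the positive charge sits on a tertiary centre.
Tertiary is more stable than secondary, so the shift occurs.

yes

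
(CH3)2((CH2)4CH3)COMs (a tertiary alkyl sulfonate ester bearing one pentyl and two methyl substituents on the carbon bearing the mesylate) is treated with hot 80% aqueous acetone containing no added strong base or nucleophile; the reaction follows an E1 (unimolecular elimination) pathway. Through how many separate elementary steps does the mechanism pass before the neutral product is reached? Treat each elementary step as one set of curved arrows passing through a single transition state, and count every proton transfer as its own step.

Step 1: Rate-determining heterolysis of the C–O bond gives MsO⁻ and a tertiary carbocation.
(No 1,2-shift: no single shift to an adjacent carbon would give a more stable cation.)
Step 2: A weak base (a water molecule from the solvent) removes a proton from a carbon adjacent to the cationic centre; the electrons of that C–H bond become the new π(C=C) bond, giving the alkene.
Total: 2 elementary steps.

2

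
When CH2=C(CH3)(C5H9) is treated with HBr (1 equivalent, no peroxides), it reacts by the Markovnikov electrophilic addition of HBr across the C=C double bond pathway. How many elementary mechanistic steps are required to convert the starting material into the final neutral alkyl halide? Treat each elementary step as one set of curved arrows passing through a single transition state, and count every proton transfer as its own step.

2

Step 1: Protonation of the alkene by HBr: the π bond acts as the nucleophile and picks up H⁺, giving the more stable (Markovnikov) tertiary carbocation. The H–Br bond breaks heterolytically, releasing Br⁻.
(No 1,2-shift: no single shift to an adjacent carbon would give a more stable cation.)
Step 2: Br⁻ captures the cation: a lone pair on Br⁻ fills the empty p orbital, producing the alkyl halide product.
Total: 2 elementary steps.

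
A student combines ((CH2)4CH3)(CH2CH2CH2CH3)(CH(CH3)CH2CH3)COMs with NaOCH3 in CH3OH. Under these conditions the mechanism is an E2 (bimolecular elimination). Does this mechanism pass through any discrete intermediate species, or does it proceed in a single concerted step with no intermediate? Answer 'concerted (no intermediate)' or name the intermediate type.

concerted (no intermediate)

The strong base CH3O⁻ removes a β-hydrogen; in the same concerted event the electrons of the breaking C–H bond form the new π(C=C) bond and the C–O σ-bond breaks, expelling MsO⁻. Anti-periplanar geometry; one transition state.
All bond changes occur in one transition state; no discrete intermediate is formed.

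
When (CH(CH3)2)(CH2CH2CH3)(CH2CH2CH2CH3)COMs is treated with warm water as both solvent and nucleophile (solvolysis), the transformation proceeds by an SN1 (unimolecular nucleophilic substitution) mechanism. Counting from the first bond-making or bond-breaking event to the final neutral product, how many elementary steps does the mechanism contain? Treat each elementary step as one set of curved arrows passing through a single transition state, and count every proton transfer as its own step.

Step 1: The C–O bond breaks with both electrons going to the mesylate; MsO⁻ leaves and a tertiary carbocation remains.
(No 1,2-shift: no single shift to an adjacent carbon would give a more stable cation.)
Step 2: H2O donates an oxygen lone pair into the empty p orbital of the cation, giving a protonated alcohol (an oxonium ion).
Step 3: Proton transfer from the O–H of the oxonium ion to a solvent molecule delivers the neutral alcohol.
Total: 3 elementary steps.

3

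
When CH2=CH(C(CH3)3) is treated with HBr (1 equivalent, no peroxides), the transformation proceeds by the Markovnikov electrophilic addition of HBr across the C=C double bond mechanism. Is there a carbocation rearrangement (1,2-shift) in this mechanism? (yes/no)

The first-formed carbocation is secondary.
The adjacent tert-butyl carbon has no hydrogen but bears methyl groups; migration of one methyl with its bonding pair (a 1,2-methyl shift) places the charge on a tertiary centre.
Tertiary is more stable than secondary, so the shift occurs.

yes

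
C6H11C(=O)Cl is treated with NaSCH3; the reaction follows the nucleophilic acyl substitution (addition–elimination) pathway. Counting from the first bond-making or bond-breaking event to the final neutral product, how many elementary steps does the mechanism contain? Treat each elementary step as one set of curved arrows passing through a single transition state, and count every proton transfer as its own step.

2

Step 1: CH3S⁻ adds to the carbonyl carbon; the C=O π electrons shift onto oxygen and a tetrahedral alkoxide intermediate forms.
Step 2: Elimination step: re-formation of the carbonyl π bond drives out Cl⁻, giving the new acyl compound.
Total: 2 elementary steps.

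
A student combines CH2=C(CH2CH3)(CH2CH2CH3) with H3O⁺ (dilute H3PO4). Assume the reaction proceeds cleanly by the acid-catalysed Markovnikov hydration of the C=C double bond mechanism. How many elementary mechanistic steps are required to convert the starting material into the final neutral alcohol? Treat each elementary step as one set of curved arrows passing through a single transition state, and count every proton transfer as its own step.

3

Step 1: The π electrons of the C=C bond attack a proton of H3O⁺; Markovnikov addition places the new C–H on the less-substituted alkene carbon, so the positive charge ends up on the more-substituted carbon — a tertiary carbocation. H2O is released.
(No 1,2-shift: no single shift to an adjacent carbon would give a more stable cation.)
Step 2: Nucleophilic capture of the cation by H2O produces the protonated alcohol (an oxonium ion).
Step 3: H2O removes a proton from the oxonium oxygen, regenerating H3O⁺ and giving the neutral alcohol.
Total: 3 elementary steps.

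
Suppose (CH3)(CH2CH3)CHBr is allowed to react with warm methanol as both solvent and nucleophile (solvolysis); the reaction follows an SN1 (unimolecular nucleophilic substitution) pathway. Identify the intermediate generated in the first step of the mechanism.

Step 1: Rate-determining heterolysis of the C–Br bond gives Br⁻ and a secondary carbocation.
After step 1 the species present is a secondary carbocation.

secondary carbocation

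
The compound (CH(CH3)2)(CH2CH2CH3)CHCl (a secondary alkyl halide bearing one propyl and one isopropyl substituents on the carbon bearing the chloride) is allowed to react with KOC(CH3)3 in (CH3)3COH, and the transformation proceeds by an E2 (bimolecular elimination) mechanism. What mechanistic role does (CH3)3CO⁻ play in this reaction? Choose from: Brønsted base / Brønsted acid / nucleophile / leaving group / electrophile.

Brønsted base

Step 1: The strong base (CH3)3CO⁻ removes a β-hydrogen; in the same concerted event the electrons of the breaking C–H bond form the new π(C=C) bond and the C–Cl σ-bond breaks, expelling Cl⁻. Anti-periplanar geometry; one transition state.
(CH3)3CO⁻ accepts a proton in a proton-transfer step — a Brønsted base.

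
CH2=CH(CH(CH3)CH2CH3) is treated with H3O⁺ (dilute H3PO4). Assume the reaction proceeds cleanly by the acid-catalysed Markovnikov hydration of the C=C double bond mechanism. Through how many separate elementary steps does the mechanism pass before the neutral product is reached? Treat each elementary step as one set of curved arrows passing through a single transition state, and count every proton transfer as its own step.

4

Step 1: Protonation of the alkene by H3O⁺: the π bond acts as the nucleophile and picks up H⁺, giving the more stable (Markovnikov) secondary carbocation. H2O is released.
Step 2: A hydride (H with its bonding pair) migrates from the adjacent sec-butyl carbon to the cationic centre — a 1,2-hydride shift — upgrading the secondary cation to a tertiary one.
Step 3: Nucleophilic capture of the cation by H2O produces the protonated alcohol (an oxonium ion).
Step 4: H2O removes a proton from the oxonium oxygen, regenerating H3O⁺ and giving the neutral alcohol.
Total: 4 elementary steps.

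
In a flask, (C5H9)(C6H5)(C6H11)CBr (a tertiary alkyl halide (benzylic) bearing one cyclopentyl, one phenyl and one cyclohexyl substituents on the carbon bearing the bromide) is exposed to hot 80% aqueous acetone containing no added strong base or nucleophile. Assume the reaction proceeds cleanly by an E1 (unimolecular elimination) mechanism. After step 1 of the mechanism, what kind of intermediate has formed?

Step 1: Rate-determining heterolysis of the C–Br bond gives Br⁻ and a tertiary carbocation.
After step 1 the species present is a tertiary carbocation.

tertiary carbocation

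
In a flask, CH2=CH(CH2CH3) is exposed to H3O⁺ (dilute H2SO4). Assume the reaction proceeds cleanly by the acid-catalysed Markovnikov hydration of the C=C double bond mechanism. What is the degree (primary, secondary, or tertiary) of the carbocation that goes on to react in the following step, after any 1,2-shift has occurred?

secondary

Step 1: Protonation of the alkene by H3O⁺: the π bond acts as the nucleophile and picks up H⁺, giving the more stable (Markovnikov) secondary carbocation. H2O is released.
No single 1,2-shift to an adjacent carbon would give a more-substituted cation, so no rearrangement occurs.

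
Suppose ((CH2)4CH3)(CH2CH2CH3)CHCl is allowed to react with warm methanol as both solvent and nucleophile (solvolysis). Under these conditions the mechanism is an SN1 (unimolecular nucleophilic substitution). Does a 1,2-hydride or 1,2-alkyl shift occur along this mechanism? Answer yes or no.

The first-formed carbocation is secondary.
No single 1,2-shift to an adjacent carbon would produce a more-substituted cation than the one already present, so no rearrangement occurs.

no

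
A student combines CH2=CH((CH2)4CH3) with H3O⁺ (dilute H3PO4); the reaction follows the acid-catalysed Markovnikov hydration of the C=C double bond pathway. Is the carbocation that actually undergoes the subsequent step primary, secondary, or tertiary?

Step 1: Protonation of the alkene by H3O⁺: the π bond acts as the nucleophile and picks up H⁺, giving the more stable (Markovnikov) secondary carbocation. H2O is released.
No single 1,2-shift to an adjacent carbon would give a more-substituted cation, so no rearrangement occurs.

secondary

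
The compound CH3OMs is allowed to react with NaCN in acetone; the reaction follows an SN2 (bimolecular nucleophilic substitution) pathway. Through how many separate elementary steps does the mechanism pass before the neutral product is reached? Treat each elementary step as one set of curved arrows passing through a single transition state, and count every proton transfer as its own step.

Step 1: Backside attack by CN⁻ on the carbon bearing the mesylate: the new C–C bond forms as the C–O bond breaks, with Walden inversion at carbon.
Total: 1 elementary step.

1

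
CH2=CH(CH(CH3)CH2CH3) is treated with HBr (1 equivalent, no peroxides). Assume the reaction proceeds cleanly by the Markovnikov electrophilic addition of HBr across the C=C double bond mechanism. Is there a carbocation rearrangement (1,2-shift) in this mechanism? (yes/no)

yes

The first-formed carbocation is secondary.
The adjacent sec-butyl carbon already bears 2 other carbon substituents and has a hydrogen to migrate; after a 1,2-hydride shift from that carbon the positive charge sits on a tertiary centre.
Tertiary is more stable than secondary, so the shift occurs.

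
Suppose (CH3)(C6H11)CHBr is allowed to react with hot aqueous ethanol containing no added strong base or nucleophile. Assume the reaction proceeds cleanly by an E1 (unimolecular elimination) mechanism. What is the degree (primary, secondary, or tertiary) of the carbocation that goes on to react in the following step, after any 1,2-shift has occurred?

tertiary

Step 1: Unassisted departure of Br⁻ (taking the C–Br bonding pair) generates a secondary carbocation.
Step 2: A hydride (H with its bonding pair) migrates from the adjacent cyclohexyl carbon to the cationic centre — a 1,2-hydride shift — upgrading the secondary cation to a tertiary one.
The cation rearranges from secondary to tertiary via a 1,2-hydride shift from the adjacent cyclohexyl carbon; the tertiary cation is what reacts next.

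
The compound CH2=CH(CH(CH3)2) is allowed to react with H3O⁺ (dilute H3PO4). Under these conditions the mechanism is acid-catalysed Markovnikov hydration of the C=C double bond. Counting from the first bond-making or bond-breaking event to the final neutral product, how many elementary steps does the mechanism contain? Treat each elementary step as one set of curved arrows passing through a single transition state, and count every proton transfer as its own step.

Step 1: The π electrons of the C=C bond attack a proton of H3O⁺; Markovnikov addition places the new C–H on the less-substituted alkene carbon, so the positive charge ends up on the more-substituted carbon — a secondary carbocation. H2O is released.
Step 2: A 1,2-hydride shift from the adjacent isopropyl carbon moves the positive charge from the secondary centre to an adjacent carbon, generating a more stable tertiary carbocation.
Step 3: Nucleophilic capture of the cation by H2O produces the protonated alcohol (an oxonium ion).
Step 4: Deprotonation of the oxonium ion by a water molecule delivers the neutral alcohol and regenerates the acid catalyst.
Total: 4 elementary steps.

4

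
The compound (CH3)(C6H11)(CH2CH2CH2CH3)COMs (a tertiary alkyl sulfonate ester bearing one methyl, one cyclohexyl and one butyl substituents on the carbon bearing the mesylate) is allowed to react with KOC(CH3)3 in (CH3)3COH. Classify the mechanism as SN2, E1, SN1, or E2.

Conditions: a strong/bulky base with a tertiary substrate bearing a β-hydrogen.
These conditions are the textbook signature of the E2 pathway.
A strong (often hindered) base removes a β-H in concert with loss of the leaving group — bimolecular elimination.

E2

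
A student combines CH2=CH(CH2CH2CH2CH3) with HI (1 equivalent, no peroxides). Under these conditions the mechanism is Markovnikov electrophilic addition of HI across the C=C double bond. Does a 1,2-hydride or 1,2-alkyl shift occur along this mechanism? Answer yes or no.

no

The first-formed carbocation is secondary.
No single 1,2-shift to an adjacent carbon would produce a more-substituted cation than the one already present, so no rearrangement occurs.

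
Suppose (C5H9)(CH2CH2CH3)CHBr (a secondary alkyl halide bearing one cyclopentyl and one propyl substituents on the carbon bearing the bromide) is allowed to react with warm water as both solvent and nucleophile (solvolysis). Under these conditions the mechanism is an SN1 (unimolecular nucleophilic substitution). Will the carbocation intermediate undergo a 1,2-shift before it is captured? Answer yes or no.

The first-formed carbocation is secondary.
The adjacent cyclopentyl carbon already bears 2 other carbon substituents and has a hydrogen to migrate; after a 1,2-hydride shift from that carbon the positive charge sits on a tertiary centre.
Tertiary is more stable than secondary, so the shift occurs.

yes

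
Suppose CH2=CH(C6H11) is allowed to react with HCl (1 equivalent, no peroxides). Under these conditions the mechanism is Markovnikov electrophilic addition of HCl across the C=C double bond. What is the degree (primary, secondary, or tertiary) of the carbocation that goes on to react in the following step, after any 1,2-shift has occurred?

Step 1: Electrophilic addition begins with the π(C=C) electrons forming a bond to the proton of HCl. Following Markovnikov's rule, the resulting cation is secondary. The H–Cl bond breaks heterolytically, releasing Cl⁻.
Step 2: A hydride (H with its bonding pair) migrates from the adjacent cyclohexyl carbon to the cationic centre — a 1,2-hydride shift — upgrading the secondary cation to a tertiary one.
The cation rearranges from secondary to tertiary via a 1,2-hydride shift from the adjacent cyclohexyl carbon; the tertiary cation is what reacts next.

tertiary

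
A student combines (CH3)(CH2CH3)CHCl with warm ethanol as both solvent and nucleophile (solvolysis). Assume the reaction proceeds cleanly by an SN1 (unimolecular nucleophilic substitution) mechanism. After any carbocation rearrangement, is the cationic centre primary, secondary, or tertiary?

secondary

Step 1: Rate-determining heterolysis of the C–Cl bond gives Cl⁻ and a secondary carbocation.
No single 1,2-shift to an adjacent carbon would give a more-substituted cation, so no rearrangement occurs.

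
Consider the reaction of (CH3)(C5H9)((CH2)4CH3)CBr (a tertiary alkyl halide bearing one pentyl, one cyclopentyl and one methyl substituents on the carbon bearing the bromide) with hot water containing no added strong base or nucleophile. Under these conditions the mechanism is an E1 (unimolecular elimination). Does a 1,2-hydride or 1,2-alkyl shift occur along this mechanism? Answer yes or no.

The first-formed carbocation is tertiary.
No single 1,2-shift to an adjacent carbon would produce a more-substituted cation than the one already present, so no rearrangement occurs.

no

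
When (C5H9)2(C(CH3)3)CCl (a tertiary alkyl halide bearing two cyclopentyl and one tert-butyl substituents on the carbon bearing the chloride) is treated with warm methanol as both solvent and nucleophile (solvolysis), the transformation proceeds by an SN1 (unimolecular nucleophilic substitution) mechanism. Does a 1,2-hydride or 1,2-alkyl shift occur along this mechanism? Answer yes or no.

no

The first-formed carbocation is tertiary.
No single 1,2-shift to an adjacent carbon would produce a more-substituted cation than the one already present, so no rearrangement occurs.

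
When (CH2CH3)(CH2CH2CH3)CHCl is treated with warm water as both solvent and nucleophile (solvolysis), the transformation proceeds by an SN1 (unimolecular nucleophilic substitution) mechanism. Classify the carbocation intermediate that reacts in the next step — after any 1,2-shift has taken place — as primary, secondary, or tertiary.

secondary

Step 1: Ionisation: the C–Cl σ-bond cleaves heterolytically; both bonding electrons depart with Cl⁻, leaving a secondary carbocation at the α-carbon.
No single 1,2-shift to an adjacent carbon would give a more-substituted cation, so no rearrangement occurs.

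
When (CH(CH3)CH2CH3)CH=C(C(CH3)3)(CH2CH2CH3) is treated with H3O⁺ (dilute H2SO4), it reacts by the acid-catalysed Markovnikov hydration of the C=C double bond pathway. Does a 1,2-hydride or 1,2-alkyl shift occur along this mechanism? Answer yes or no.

no

The first-formed carbocation is tertiary.
No single 1,2-shift to an adjacent carbon would produce a more-substituted cation than the one already present, so no rearrangement occurs.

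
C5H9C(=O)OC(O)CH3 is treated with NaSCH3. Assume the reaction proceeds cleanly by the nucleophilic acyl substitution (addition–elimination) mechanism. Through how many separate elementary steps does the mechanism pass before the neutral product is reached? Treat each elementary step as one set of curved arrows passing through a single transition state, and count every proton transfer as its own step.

2

Step 1: Nucleophilic addition of CH3S⁻ to the acyl carbon breaks the π(C=O) bond and yields a tetrahedral, anionic intermediate.
Step 2: Elimination step: re-formation of the carbonyl π bond drives out CH3CO2⁻, giving the new acyl compound.
Total: 2 elementary steps.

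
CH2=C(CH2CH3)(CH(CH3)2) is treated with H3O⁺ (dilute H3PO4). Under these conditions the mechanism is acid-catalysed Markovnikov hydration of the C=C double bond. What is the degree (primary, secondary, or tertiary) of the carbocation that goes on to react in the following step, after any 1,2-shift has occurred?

Step 1: The π electrons of the C=C bond attack a proton of H3O⁺; Markovnikov addition places the new C–H on the less-substituted alkene carbon, so the positive charge ends up on the more-substituted carbon — a tertiary carbocation. H2O is released.
No single 1,2-shift to an adjacent carbon would give a more-substituted cation, so no rearrangement occurs.

tertiary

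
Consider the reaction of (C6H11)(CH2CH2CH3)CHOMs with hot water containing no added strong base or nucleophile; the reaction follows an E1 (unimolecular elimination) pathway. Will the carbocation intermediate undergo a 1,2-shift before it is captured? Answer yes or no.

The first-formed carbocation is secondary.
The adjacent cyclohexyl carbon already bears 2 other carbon substituents and has a hydrogen to migrate; after a 1,2-hydride shift from that carbon the positive charge sits on a tertiary centre.
Tertiary is more stable than secondary, so the shift occurs.

yes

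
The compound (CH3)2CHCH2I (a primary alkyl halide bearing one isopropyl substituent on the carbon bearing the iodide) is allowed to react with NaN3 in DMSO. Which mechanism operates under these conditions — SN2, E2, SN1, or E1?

SN2

Conditions: a primary substrate with a strong nucleophile in the polar aprotic solvent DMSO.
These conditions are the textbook signature of the SN2 pathway.
An unhindered substrate with a strong nucleophile in a polar aprotic solvent favours one-step backside displacement.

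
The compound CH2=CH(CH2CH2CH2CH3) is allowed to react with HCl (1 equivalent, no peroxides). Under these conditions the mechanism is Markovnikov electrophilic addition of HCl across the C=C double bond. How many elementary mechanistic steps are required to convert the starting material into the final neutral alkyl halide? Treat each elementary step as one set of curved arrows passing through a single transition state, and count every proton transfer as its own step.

Step 1: The π electrons of the C=C bond attack a proton of HCl; Markovnikov addition places the new C–H on the less-substituted alkene carbon, so the positive charge ends up on the more-substituted carbon — a secondary carbocation. The H–Cl bond breaks heterolytically, releasing Cl⁻.
(No 1,2-shift: no single shift to an adjacent carbon would give a more stable cation.)
Step 2: Nucleophilic attack by Cl⁻ on the carbocation completes the addition, giving R–Cl.
Total: 2 elementary steps.

2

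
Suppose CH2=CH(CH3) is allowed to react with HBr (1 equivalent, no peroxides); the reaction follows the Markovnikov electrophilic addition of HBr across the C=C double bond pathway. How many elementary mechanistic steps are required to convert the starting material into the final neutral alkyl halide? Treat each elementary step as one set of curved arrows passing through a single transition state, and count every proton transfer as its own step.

Step 1: Electrophilic addition begins with the π(C=C) electrons forming a bond to the proton of HBr. Following Markovnikov's rule, the resulting cation is secondary. The H–Br bond breaks heterolytically, releasing Br⁻.
(No 1,2-shift: no single shift to an adjacent carbon would give a more stable cation.)
Step 2: Br⁻ captures the cation: a lone pair on Br⁻ fills the empty p orbital, producing the alkyl halide product.
Total: 2 elementary steps.

2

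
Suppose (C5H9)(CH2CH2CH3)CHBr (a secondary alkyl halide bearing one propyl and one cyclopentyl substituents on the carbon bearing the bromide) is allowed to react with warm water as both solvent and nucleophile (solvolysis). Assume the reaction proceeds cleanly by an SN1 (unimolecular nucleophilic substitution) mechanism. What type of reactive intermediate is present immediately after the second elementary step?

tertiary carbocation

Step 1: Unassisted departure of Br⁻ (taking the C–Br bonding pair) generates a secondary carbocation.
Step 2: A hydride (H with its bonding pair) migrates from the adjacent cyclopentyl carbon to the cationic centre — a 1,2-hydride shift — upgrading the secondary cation to a tertiary one.
After step 2 the species present is a tertiary carbocation.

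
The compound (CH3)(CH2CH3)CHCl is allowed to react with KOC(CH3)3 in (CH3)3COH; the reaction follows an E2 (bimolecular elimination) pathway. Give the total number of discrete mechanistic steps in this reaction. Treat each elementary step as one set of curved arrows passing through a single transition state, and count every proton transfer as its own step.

1

Step 1: In one step, (CH3)3CO⁻ pulls off a β-proton, the C–Cl bond cleaves, and a C=C double bond forms between the α- and β-carbons (E2, anti elimination).
Total: 1 elementary step.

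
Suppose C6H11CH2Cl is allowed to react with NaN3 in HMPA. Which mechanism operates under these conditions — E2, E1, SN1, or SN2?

Conditions: a primary substrate with a strong nucleophile in the polar aprotic solvent HMPA.
These conditions are the textbook signature of the SN2 pathway.
An unhindered substrate with a strong nucleophile in a polar aprotic solvent favours one-step backside displacement.

SN2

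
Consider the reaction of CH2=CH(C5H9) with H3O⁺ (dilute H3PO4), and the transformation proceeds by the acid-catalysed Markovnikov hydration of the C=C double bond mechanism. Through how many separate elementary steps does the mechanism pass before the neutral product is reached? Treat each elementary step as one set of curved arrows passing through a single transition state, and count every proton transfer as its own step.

4

Step 1: The π electrons of the C=C bond attack a proton of H3O⁺; Markovnikov addition places the new C–H on the less-substituted alkene carbon, so the positive charge ends up on the more-substituted carbon — a secondary carbocation. H2O is released.
Step 2: Carbocation rearrangement: a 1,2-hydride shift from the adjacent cyclopentyl carbon converts the initially-formed secondary cation into the more stable tertiary cation.
Step 3: A lone pair on the oxygen of H2O attacks the carbocation, forming a C–O bond and an oxonium ion (a protonated alcohol).
Step 4: H2O removes a proton from the oxonium oxygen, regenerating H3O⁺ and giving the neutral alcohol.
Total: 4 elementary steps.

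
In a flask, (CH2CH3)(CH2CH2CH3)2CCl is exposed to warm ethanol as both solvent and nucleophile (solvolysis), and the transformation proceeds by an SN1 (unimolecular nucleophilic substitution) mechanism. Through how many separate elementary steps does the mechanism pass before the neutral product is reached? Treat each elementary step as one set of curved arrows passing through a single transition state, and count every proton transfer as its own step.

Step 1: Unassisted departure of Cl⁻ (taking the C–Cl bonding pair) generates a tertiary carbocation.
(No 1,2-shift: no single shift to an adjacent carbon would give a more stable cation.)
Step 2: A lone pair on the oxygen of CH3CH2OH attacks the carbocation, forming a new C–O σ-bond and an oxonium ion.
Step 3: Proton transfer from the O–H of the oxonium ion to a solvent molecule delivers the neutral ether.
Total: 3 elementary steps.

3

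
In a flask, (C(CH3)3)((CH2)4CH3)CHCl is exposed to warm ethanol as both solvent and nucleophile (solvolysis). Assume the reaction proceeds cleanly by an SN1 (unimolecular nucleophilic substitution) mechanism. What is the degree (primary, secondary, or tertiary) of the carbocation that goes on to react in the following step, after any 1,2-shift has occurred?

Step 1: Rate-determining heterolysis of the C–Cl bond gives Cl⁻ and a secondary carbocation.
Step 2: Carbocation rearrangement: a 1,2-methyl shift from the adjacent tert-butyl carbon converts the initially-formed secondary cation into the more stable tertiary cation.
The cation rearranges from secondary to tertiary via a 1,2-methyl shift from the adjacent tert-butyl carbon; the tertiary cation is what reacts next.

tertiary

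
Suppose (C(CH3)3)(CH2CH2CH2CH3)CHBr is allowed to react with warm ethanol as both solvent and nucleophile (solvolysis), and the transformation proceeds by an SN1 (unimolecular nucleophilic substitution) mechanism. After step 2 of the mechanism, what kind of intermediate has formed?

tertiary carbocation

Step 1: Unassisted departure of Br⁻ (taking the C–Br bonding pair) generates a secondary carbocation.
Step 2: A 1,2-methyl shift from the adjacent tert-butyl carbon moves the positive charge from the secondary centre to an adjacent carbon, generating a more stable tertiary carbocation.
After step 2 the species present is a tertiary carbocation.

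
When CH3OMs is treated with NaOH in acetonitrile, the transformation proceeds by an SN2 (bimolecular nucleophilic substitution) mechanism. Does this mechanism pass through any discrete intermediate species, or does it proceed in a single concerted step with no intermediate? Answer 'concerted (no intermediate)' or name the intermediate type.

OH⁻ attacks the back face of the α-carbon while MsO⁻ departs with the C–O bonding pair — a single concerted displacement through a pentacoordinate transition state.
All bond changes occur in one transition state; no discrete intermediate is formed.

concerted (no intermediate)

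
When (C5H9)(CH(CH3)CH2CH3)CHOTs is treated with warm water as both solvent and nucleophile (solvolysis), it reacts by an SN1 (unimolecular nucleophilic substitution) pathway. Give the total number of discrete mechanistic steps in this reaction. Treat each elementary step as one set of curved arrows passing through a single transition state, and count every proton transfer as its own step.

4

Step 1: Ionisation: the C–O σ-bond cleaves heterolytically; both bonding electrons depart with TsO⁻, leaving a secondary carbocation at the α-carbon.
Step 2: Carbocation rearrangement: a 1,2-hydride shift from the adjacent sec-butyl carbon converts the initially-formed secondary cation into the more stable tertiary cation.
Step 3: Nucleophilic capture: the oxygen of H2O bonds to the cationic carbon, producing an oxonium-ion intermediate.
Step 4: A second solvent molecule removes the proton on oxygen, giving the neutral alcohol product.
Total: 4 elementary steps.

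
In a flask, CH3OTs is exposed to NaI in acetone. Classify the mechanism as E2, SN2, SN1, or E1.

SN2

Conditions: a methyl substrate with a strong nucleophile in the polar aprotic solvent acetone.
These conditions are the textbook signature of the SN2 pathway.
An unhindered substrate with a strong nucleophile in a polar aprotic solvent favours one-step backside displacement.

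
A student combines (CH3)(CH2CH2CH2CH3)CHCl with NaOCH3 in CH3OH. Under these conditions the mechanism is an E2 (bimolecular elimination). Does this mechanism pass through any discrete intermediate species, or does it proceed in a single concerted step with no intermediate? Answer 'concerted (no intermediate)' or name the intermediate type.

concerted (no intermediate)

Concerted anti-periplanar elimination: CH3O⁻ abstracts a β-H while Cl⁻ leaves, and the C–H electrons become the new C=C π bond — all in a single transition state.
All bond changes occur in one transition state; no discrete intermediate is formed.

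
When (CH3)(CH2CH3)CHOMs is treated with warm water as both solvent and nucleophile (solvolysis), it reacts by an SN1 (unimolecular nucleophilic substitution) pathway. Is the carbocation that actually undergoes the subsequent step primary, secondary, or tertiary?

secondary

Step 1: The C–O bond breaks with both electrons going to the mesylate; MsO⁻ leaves and a secondary carbocation remains.
No single 1,2-shift to an adjacent carbon would give a more-substituted cation, so no rearrangement occurs.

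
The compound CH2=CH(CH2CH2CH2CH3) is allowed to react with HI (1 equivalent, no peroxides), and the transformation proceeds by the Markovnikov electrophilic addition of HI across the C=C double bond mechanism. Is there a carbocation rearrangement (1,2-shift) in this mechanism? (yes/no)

no

The first-formed carbocation is secondary.
No single 1,2-shift to an adjacent carbon would produce a more-substituted cation than the one already present, so no rearrangement occurs.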